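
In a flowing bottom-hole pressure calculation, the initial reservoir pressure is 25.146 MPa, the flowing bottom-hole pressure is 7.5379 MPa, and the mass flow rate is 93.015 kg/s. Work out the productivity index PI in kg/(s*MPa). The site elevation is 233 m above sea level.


PI = mdot / (P_i - P_wf)
PI = 93.015 / (25.146 - 7.5379)
PI = 5.2825 kg/(s*MPa)


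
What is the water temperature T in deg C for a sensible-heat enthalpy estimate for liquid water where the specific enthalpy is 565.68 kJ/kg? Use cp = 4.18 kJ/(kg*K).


T = h / cp
T = 565.68 / 4.18
T = 135.33 deg C


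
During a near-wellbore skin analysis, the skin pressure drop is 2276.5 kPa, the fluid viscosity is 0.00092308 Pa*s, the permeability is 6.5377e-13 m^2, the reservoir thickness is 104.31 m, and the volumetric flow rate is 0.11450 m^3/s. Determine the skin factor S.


S = dP_s * 1000 * 2*pi*k*hr / (q*mu)
S = 2276.5 * 1000 * 2*pi*6.5377e-13*104.31 / (0.11450*0.00092308)
S = 9.2290


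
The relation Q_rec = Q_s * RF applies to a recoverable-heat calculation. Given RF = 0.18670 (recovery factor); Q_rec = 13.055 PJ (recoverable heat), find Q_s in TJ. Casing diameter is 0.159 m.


Q_s = Q_rec / RF
Q_s = 13.055 / 0.18670
Q_s = 69.92501 PJ
Convert: 69.92501 PJ * 1000.0 = 69925 TJ
Q_s = 69925 TJ


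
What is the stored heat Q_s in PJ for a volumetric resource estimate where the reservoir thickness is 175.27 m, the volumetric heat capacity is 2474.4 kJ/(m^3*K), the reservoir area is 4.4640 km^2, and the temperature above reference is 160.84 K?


Step 1: Vr = A*1e6*hr = 4.464*1e6*175.27 = 7.824053e+08 m^3
Step 2: Q_s = Vr*rhoc*dT/1e12 = 7.824053e+08*2474.4*160.84/1e12 = 311.38 PJ
Q_s = 311.38 PJ


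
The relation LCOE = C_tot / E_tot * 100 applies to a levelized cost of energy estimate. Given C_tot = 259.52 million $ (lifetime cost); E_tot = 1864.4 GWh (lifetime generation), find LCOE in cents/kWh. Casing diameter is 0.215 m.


LCOE = C_tot / E_tot * 100
LCOE = 259.52 / 1864.4 * 100
LCOE = 13.920 cents/kWh


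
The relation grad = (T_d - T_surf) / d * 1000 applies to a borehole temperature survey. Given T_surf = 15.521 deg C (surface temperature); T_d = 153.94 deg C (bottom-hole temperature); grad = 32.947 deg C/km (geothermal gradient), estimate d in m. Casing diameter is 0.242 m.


d = (T_d - T_surf) / grad * 1000
d = (153.94 - 15.521) / 32.947 * 1000
d = 4201.3 m


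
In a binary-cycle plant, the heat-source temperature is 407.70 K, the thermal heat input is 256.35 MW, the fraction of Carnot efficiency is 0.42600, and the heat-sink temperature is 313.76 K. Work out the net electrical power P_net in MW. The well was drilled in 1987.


Step 1: eta = (1 - Tc/Th)*f = (1 - 313.76/407.7)*0.426 = 0.09815659
Step 2: P_net = eta * Q_in = 0.09815659 * 256.35 = 25.162 MW
P_net = 25.162 MW


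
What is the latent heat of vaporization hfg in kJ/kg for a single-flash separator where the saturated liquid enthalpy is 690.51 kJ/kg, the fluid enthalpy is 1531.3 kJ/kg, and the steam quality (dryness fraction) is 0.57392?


hfg = (h - hf) / x
hfg = (1531.3 - 690.51) / 0.57392
hfg = 1465.0 kJ/kg


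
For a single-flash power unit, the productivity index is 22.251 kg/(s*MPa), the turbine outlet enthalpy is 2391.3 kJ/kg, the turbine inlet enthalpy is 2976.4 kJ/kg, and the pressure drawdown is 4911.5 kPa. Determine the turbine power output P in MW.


Step 1: mdot = PI * dP / 1000 = 22.251 * 4911.5 / 1000 = 109.2858 kg/s
Step 2: P = mdot*(h_in - h_out)/1000 = 109.2858*(2976.4 - 2391.3)/1000 = 63.943 MW
P = 63.943 MW


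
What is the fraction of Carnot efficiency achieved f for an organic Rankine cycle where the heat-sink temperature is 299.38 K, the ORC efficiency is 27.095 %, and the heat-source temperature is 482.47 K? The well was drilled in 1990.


f = (eta_orc/100) / (1 - Tc/Th)
f = (27.095/100) / (1 - 299.38/482.47)
f = 0.71399


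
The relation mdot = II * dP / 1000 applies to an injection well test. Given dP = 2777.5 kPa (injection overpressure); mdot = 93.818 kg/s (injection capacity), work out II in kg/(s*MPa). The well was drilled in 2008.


II = mdot * 1000 / dP
II = 93.818 * 1000 / 2777.5
II = 33.778 kg/(s*MPa)


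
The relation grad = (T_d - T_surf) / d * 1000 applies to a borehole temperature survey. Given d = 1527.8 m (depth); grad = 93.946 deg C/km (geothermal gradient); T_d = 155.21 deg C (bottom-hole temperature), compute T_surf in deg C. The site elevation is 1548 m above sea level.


T_surf = T_d - grad * d / 1000
T_surf = 155.21 - 93.946 * 1527.8 / 1000
T_surf = 11.679 deg C


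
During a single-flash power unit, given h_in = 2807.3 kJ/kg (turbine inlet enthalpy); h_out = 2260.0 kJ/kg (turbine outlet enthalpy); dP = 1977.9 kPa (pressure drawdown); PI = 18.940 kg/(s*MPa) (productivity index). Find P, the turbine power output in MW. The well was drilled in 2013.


Step 1: mdot = PI * dP / 1000 = 18.94 * 1977.9 / 1000 = 37.46143 kg/s
Step 2: P = mdot*(h_in - h_out)/1000 = 37.46143*(2807.3 - 2260.0)/1000 = 20.503 MW
P = 20.503 MW


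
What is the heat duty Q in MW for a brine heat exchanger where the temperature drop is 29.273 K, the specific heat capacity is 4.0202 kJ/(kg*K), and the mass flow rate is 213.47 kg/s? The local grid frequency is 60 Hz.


Q = mdot * cp * dT / 1000
Q = 213.47 * 4.0202 * 29.273 / 1000
Q = 25.122 MW


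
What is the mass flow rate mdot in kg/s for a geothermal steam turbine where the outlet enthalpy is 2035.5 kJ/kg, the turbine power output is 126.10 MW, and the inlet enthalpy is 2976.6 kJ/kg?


mdot = P * 1000 / (h_in - h_out)
mdot = 126.10 * 1000 / (2976.6 - 2035.5)
mdot = 133.99 kg/s


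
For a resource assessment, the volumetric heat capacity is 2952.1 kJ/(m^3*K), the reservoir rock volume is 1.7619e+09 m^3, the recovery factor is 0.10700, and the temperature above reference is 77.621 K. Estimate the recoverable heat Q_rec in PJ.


Step 1: Q_s = Vr*rhoc*dT/1e12 = 1.7619e+09*2952.1*77.621/1e12 = 403.7305 PJ
Step 2: Q_rec = Q_s * RF = 403.7305 * 0.107 = 43.199 PJ
Q_rec = 43.199 PJ


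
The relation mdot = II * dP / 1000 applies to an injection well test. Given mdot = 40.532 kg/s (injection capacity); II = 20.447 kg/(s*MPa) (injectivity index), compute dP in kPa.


dP = mdot * 1000 / II
dP = 40.532 * 1000 / 20.447
dP = 1982.3 kPa


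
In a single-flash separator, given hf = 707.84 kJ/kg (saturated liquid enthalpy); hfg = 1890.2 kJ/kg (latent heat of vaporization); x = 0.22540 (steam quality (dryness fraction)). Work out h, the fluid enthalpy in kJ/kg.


h = hf + x * hfg
h = 707.84 + 0.22540 * 1890.2
h = 1133.9 kJ/kg


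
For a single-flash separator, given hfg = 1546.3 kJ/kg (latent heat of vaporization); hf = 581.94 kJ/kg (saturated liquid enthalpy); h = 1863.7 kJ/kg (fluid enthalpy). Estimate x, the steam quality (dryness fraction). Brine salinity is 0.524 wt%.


x = (h - hf) / hfg
x = (1863.7 - 581.94) / 1546.3
x = 0.82892


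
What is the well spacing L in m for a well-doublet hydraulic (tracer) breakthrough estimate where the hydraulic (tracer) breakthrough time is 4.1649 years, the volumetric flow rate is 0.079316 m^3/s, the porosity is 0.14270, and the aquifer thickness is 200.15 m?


L = sqrt(t_bt*365.25*86400*3*Qv / (pi*hr*phi))
L = sqrt(4.1649*365.25*86400*3*0.079316 / (pi*200.15*0.14270))
L = 590.38 m


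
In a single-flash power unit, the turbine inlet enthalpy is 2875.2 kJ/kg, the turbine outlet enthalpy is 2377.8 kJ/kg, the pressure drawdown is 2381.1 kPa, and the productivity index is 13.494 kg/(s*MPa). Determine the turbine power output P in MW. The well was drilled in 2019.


Step 1: mdot = PI * dP / 1000 = 13.494 * 2381.1 / 1000 = 32.13056 kg/s
Step 2: P = mdot*(h_in - h_out)/1000 = 32.13056*(2875.2 - 2377.8)/1000 = 15.982 MW
P = 15.982 MW


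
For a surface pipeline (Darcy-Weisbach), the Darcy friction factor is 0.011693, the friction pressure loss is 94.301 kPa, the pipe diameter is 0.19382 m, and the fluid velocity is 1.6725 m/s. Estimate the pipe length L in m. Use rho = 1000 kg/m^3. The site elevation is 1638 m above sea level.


L = dP*1000*D / (f*rho*vel^2/2)
L = 94.301*1000*0.19382 / (0.011693*1000*1.6725^2/2)
L = 1117.6 m


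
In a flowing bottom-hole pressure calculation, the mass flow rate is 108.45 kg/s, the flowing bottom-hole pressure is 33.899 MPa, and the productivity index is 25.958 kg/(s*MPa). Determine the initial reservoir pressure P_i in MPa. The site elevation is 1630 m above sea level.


P_i = P_wf + mdot / PI
P_i = 33.899 + 108.45 / 25.958
P_i = 38.077 MPa


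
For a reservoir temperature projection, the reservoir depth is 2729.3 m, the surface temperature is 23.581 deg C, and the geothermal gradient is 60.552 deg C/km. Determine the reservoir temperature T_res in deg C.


T_res = T_surf + grad * d / 1000
T_res = 23.581 + 60.552 * 2729.3 / 1000
T_res = 188.85 deg C


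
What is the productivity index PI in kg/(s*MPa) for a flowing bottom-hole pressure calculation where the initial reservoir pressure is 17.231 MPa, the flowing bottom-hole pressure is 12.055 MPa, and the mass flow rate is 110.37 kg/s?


PI = mdot / (P_i - P_wf)
PI = 110.37 / (17.231 - 12.055)
PI = 21.323 kg/(s*MPa)


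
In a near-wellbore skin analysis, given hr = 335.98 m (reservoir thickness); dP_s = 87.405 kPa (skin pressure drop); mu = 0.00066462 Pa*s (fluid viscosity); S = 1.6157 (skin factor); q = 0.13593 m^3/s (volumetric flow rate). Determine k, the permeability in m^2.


k = S*q*mu / (2*pi*dP_s*1000*hr)
k = 1.6157*0.13593*0.00066462 / (2*pi*87.405*1000*335.98)
k = 7.9108e-13 m^2


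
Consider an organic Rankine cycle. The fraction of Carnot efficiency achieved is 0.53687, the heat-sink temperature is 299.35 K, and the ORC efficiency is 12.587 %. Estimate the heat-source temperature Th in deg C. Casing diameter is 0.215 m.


Th = Tc / (1 - (eta_orc/100)/f)
Th = 299.35 / (1 - (12.587/100)/0.53687)
Th = 391.0268 K
Convert to deg C: 391.0268 - 273.15 = 117.88 deg C
Th = 117.88 deg C


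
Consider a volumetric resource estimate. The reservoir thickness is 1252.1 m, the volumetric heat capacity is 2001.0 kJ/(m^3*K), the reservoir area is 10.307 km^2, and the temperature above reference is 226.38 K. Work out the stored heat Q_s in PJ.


Step 1: Vr = A*1e6*hr = 10.307*1e6*1252.1 = 1.290539e+10 m^3
Step 2: Q_s = Vr*rhoc*dT/1e12 = 1.290539e+10*2001.0*226.38/1e12 = 5846.0 PJ
Q_s = 5846.0 PJ


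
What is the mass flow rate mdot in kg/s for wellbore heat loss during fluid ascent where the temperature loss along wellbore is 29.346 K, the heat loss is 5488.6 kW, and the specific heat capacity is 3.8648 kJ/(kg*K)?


mdot = Q_loss / (cp * dT)
mdot = 5488.6 / (3.8648 * 29.346)
mdot = 48.393 kg/s


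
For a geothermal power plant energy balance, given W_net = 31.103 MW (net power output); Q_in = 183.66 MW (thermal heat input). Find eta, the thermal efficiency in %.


eta = W_net / Q_in * 100
eta = 31.103 / 183.66 * 100
eta = 16.935 %


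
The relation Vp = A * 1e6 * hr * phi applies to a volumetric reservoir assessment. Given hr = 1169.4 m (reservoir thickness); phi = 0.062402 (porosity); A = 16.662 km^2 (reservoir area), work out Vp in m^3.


Vp = A * 1e6 * hr * phi
Vp = 16.662 * 1e6 * 1169.4 * 0.062402
Vp = 1.2159e+09 m^3


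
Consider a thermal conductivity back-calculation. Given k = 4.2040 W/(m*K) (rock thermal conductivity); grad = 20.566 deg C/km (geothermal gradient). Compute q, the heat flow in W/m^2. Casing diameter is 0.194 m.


q = k * grad / 1000
q = 4.2040 * 20.566 / 1000
q = 0.086459 W/m^2


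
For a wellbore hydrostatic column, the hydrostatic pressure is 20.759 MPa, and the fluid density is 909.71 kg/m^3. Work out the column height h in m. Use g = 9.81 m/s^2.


h = P * 1e6 / (g * rho)
h = 20.759 * 1e6 / (9.81 * 909.71)
h = 2326.1 m


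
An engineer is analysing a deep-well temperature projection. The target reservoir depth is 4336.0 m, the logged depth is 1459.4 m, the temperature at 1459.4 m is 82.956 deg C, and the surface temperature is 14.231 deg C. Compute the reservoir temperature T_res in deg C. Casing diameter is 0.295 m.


Step 1: grad = (T_d1 - T_surf)/d1 * 1000 = (82.956 - 14.231)/1459.4 * 1000 = 47.09127 deg C/km
Step 2: T_res = T_surf + grad*d2/1000 = 14.231 + 47.09127*4336.0/1000 = 218.42 deg C
T_res = 218.42 deg C


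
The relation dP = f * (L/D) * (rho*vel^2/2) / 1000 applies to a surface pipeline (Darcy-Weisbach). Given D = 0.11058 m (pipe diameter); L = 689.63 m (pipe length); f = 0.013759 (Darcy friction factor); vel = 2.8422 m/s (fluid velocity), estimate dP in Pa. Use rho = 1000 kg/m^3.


dP = f * (L/D) * (rho*vel^2/2) / 1000
dP = 0.013759 * (689.63/0.11058) * (1000*2.8422^2/2) / 1000
dP = 346.5818 kPa
Convert: 346.5818 kPa * 1000.0 = 3.4658e+05 Pa
dP = 3.4658e+05 Pa


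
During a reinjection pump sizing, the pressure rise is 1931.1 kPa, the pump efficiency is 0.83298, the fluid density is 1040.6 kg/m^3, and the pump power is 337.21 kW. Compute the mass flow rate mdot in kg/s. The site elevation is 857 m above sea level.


mdot = P_pump * rho * eta / dP
mdot = 337.21 * 1040.6 * 0.83298 / 1931.1
mdot = 151.36 kg/s


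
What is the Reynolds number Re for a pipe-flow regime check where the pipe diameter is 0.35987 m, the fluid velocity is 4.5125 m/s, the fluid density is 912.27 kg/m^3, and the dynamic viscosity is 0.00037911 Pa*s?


Re = rho * vel * D / mu
Re = 912.27 * 4.5125 * 0.35987 / 0.00037911
Re = 3.9077e+06


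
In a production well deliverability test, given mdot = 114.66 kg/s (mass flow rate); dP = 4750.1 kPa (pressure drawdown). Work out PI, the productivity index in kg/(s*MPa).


PI = mdot * 1000 / dP
PI = 114.66 * 1000 / 4750.1
PI = 24.138 kg/(s*MPa)


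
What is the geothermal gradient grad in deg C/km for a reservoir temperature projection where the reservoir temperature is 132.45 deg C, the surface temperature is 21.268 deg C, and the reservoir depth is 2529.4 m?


grad = (T_res - T_surf) / d * 1000
grad = (132.45 - 21.268) / 2529.4 * 1000
grad = 43.956 deg C/km


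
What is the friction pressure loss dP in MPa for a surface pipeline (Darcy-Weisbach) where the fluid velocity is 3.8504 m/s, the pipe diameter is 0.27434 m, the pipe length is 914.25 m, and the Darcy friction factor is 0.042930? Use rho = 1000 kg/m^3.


dP = f * (L/D) * (rho*vel^2/2) / 1000
dP = 0.042930 * (914.25/0.27434) * (1000*3.8504^2/2) / 1000
dP = 1060.519 kPa
Convert: 1060.519 kPa * 0.001 = 1.0605 MPa
dP = 1.0605 MPa


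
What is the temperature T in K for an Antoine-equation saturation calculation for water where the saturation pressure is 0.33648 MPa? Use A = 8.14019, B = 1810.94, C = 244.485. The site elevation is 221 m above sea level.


T = B / (A - log10(P_sat * 760 / 0.101325)) - C
T = 1810.94 / (8.14019 - log10(0.33648 * 760 / 0.101325)) - 244.485
T = 137.7203 deg C
Convert to K: 137.7203 + 273.15 = 410.87 K
T = 410.87 K


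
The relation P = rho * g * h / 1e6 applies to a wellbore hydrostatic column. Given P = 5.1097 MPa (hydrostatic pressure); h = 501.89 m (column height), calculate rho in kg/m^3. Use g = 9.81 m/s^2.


rho = P * 1e6 / (g * h)
rho = 5.1097 * 1e6 / (9.81 * 501.89)
rho = 1037.8 kg/m^3


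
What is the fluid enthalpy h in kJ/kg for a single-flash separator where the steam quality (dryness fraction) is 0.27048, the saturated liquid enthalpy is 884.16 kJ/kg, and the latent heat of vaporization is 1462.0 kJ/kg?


h = hf + x * hfg
h = 884.16 + 0.27048 * 1462.0
h = 1279.6 kJ/kg


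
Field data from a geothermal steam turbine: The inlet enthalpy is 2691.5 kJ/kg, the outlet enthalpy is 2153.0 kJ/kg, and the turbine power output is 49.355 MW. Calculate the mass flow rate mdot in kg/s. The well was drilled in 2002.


mdot = P * 1000 / (h_in - h_out)
mdot = 49.355 * 1000 / (2691.5 - 2153.0)
mdot = 91.653 kg/s


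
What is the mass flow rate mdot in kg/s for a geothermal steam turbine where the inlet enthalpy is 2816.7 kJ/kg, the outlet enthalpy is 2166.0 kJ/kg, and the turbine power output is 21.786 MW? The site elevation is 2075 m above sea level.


mdot = P * 1000 / (h_in - h_out)
mdot = 21.786 * 1000 / (2816.7 - 2166.0)
mdot = 33.481 kg/s


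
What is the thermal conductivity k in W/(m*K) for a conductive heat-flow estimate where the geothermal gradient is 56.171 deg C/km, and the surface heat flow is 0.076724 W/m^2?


k = q * 1000 / grad
k = 0.076724 * 1000 / 56.171
k = 1.3659 W/(m*K)


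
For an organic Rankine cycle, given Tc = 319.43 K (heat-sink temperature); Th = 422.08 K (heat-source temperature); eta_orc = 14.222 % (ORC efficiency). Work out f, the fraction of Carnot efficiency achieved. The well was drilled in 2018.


f = (eta_orc/100) / (1 - Tc/Th)
f = (14.222/100) / (1 - 319.43/422.08)
f = 0.58479


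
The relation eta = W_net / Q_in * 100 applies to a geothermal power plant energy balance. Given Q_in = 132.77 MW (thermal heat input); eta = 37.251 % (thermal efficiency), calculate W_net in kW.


W_net = eta / 100 * Q_in
W_net = 37.251 / 100 * 132.77
W_net = 49.45815 MW
Convert: 49.45815 MW * 1000.0 = 49458 kW
W_net = 49458 kW


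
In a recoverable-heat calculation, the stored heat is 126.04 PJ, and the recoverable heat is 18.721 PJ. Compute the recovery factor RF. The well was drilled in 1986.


RF = Q_rec / Q_s
RF = 18.721 / 126.04
RF = 0.14853


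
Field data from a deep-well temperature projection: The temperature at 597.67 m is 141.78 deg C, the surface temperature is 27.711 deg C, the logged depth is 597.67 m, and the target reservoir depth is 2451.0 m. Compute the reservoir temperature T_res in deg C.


Step 1: grad = (T_d1 - T_surf)/d1 * 1000 = (141.78 - 27.711)/597.67 * 1000 = 190.8562 deg C/km
Step 2: T_res = T_surf + grad*d2/1000 = 27.711 + 190.8562*2451.0/1000 = 495.50 deg C
T_res = 495.50 deg C


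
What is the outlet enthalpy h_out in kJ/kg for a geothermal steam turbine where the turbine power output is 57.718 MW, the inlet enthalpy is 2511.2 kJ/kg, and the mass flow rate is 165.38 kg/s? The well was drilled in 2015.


h_out = h_in - P * 1000 / mdot
h_out = 2511.2 - 57.718 * 1000 / 165.38
h_out = 2162.2 kJ/kg


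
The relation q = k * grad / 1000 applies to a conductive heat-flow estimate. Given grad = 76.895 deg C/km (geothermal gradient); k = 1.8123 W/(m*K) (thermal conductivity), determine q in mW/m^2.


q = k * grad / 1000
q = 1.8123 * 76.895 / 1000
q = 0.1393568 W/m^2
Convert: 0.1393568 W/m^2 * 1000.0 = 139.36 mW/m^2
q = 139.36 mW/m^2


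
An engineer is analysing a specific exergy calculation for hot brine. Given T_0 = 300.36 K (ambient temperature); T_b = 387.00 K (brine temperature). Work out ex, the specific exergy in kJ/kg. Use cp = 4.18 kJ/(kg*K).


ex = cp * ((T_b - T_0) - T_0 * ln(T_b/T_0))
ex = 4.18 * ((387.00 - 300.36) - 300.36 * ln(387.00/300.36))
ex = 43.956 kJ/kg


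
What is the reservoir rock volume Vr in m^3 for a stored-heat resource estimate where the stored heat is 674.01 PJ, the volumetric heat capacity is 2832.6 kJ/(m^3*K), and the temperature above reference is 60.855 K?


Vr = Q_s * 1e12 / (rhoc * dT)
Vr = 674.01 * 1e12 / (2832.6 * 60.855)
Vr = 3.9101e+09 m^3


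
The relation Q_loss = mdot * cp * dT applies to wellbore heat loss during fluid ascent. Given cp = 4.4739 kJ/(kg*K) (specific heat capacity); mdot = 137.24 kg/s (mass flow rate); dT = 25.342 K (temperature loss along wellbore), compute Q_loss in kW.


Q_loss = mdot * cp * dT
Q_loss = 137.24 * 4.4739 * 25.342
Q_loss = 15560 kW


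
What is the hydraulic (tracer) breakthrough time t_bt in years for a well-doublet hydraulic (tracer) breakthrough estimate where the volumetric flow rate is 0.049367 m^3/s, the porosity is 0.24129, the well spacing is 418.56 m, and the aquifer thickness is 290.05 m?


t_bt = pi * hr * phi * L^2 / (3 * Qv) / (365.25*86400)
t_bt = pi * 290.05 * 0.24129 * 418.56^2 / (3 * 0.049367) / (365.25*86400)
t_bt = 8.2417 years


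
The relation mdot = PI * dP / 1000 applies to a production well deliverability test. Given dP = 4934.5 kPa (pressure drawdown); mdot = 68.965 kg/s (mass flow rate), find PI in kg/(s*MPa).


PI = mdot * 1000 / dP
PI = 68.965 * 1000 / 4934.5
PI = 13.976 kg/(s*MPa)


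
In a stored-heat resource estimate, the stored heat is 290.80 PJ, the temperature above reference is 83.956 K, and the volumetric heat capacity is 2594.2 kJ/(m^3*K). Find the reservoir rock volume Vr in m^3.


Vr = Q_s * 1e12 / (rhoc * dT)
Vr = 290.80 * 1e12 / (2594.2 * 83.956)
Vr = 1.3352e+09 m^3


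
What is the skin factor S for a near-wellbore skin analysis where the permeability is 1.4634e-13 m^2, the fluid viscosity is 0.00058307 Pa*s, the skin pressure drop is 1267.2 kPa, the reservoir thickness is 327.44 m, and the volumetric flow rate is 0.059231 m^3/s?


S = dP_s * 1000 * 2*pi*k*hr / (q*mu)
S = 1267.2 * 1000 * 2*pi*1.4634e-13*327.44 / (0.059231*0.00058307)
S = 11.047


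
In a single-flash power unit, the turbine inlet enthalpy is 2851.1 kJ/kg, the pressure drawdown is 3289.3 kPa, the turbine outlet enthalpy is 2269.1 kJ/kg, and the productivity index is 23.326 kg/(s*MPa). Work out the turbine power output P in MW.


Step 1: mdot = PI * dP / 1000 = 23.326 * 3289.3 / 1000 = 76.72621 kg/s
Step 2: P = mdot*(h_in - h_out)/1000 = 76.72621*(2851.1 - 2269.1)/1000 = 44.655 MW
P = 44.655 MW


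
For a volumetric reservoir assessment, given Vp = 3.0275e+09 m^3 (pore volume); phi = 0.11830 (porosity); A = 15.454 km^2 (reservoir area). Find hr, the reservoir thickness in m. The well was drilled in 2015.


hr = Vp / (A * 1e6 * phi)
hr = 3.0275e+09 / (15.454 * 1e6 * 0.11830)
hr = 1656.0 m


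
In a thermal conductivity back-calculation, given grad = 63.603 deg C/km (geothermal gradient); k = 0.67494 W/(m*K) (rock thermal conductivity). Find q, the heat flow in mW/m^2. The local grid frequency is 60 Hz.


q = k * grad / 1000
q = 0.67494 * 63.603 / 1000
q = 0.04292821 W/m^2
Convert: 0.04292821 W/m^2 * 1000.0 = 42.928 mW/m^2
q = 42.928 mW/m^2


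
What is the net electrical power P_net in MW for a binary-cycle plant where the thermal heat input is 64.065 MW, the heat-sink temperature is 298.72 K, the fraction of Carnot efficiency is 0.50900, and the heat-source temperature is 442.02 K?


Step 1: eta = (1 - Tc/Th)*f = (1 - 298.72/442.02)*0.509 = 0.1650145
Step 2: P_net = eta * Q_in = 0.1650145 * 64.065 = 10.572 MW
P_net = 10.572 MW


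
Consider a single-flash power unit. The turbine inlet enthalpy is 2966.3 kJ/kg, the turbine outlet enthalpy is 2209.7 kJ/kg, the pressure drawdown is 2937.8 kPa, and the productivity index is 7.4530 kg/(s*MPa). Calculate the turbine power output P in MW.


Step 1: mdot = PI * dP / 1000 = 7.453 * 2937.8 / 1000 = 21.89542 kg/s
Step 2: P = mdot*(h_in - h_out)/1000 = 21.89542*(2966.3 - 2209.7)/1000 = 16.566 MW
P = 16.566 MW


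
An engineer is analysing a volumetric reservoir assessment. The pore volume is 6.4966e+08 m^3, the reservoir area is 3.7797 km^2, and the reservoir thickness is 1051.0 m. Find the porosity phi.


phi = Vp / (A * 1e6 * hr)
phi = 6.4966e+08 / (3.7797 * 1e6 * 1051.0)
phi = 0.16354


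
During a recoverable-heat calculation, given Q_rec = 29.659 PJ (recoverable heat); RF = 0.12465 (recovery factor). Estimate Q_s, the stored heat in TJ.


Q_s = Q_rec / RF
Q_s = 29.659 / 0.12465
Q_s = 237.9382 PJ
Convert: 237.9382 PJ * 1000.0 = 2.3794e+05 TJ
Q_s = 2.3794e+05 TJ


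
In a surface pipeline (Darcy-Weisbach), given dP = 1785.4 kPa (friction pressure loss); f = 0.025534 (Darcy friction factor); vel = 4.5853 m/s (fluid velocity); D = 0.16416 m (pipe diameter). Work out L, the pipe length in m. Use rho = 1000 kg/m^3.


L = dP*1000*D / (f*rho*vel^2/2)
L = 1785.4*1000*0.16416 / (0.025534*1000*4.5853^2/2)
L = 1091.9 m


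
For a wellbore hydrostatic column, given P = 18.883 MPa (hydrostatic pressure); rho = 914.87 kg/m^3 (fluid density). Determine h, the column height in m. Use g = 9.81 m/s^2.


h = P * 1e6 / (g * rho)
h = 18.883 * 1e6 / (9.81 * 914.87)
h = 2104.0 m


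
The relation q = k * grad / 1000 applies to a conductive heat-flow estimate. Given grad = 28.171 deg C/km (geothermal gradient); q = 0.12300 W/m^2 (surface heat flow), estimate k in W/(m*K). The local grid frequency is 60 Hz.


k = q * 1000 / grad
k = 0.12300 * 1000 / 28.171
k = 4.3662 W/(m*K)


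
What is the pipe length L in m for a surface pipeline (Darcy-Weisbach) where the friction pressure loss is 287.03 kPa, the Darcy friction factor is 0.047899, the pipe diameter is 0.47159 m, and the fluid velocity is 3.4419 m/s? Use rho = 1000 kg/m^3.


L = dP*1000*D / (f*rho*vel^2/2)
L = 287.03*1000*0.47159 / (0.047899*1000*3.4419^2/2)
L = 477.09 m


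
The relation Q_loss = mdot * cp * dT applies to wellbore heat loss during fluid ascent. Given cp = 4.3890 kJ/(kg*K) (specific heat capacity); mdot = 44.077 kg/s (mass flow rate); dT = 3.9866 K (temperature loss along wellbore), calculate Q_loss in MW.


Q_loss = mdot * cp * dT
Q_loss = 44.077 * 4.3890 * 3.9866
Q_loss = 771.2235 kW
Convert: 771.2235 kW * 0.001 = 0.77122 MW
Q_loss = 0.77122 MW


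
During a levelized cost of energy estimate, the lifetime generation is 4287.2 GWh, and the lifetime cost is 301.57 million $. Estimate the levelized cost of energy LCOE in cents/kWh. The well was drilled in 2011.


LCOE = C_tot / E_tot * 100
LCOE = 301.57 / 4287.2 * 100
LCOE = 7.0342 cents/kWh


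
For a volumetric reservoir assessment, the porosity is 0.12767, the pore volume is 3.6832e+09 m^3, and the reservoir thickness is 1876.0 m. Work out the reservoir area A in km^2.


A = Vp / (1e6 * hr * phi)
A = 3.6832e+09 / (1e6 * 1876.0 * 0.12767)
A = 15.378 km^2


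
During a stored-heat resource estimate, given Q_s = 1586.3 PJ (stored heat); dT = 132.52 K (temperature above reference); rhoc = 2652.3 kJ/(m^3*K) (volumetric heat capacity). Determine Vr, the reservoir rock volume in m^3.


Vr = Q_s * 1e12 / (rhoc * dT)
Vr = 1586.3 * 1e12 / (2652.3 * 132.52)
Vr = 4.5132e+09 m^3


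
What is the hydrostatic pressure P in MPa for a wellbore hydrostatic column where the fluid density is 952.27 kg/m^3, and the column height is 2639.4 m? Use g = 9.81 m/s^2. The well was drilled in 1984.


P = rho * g * h / 1e6
P = 952.27 * 9.81 * 2639.4 / 1e6
P = 24.657 MPa


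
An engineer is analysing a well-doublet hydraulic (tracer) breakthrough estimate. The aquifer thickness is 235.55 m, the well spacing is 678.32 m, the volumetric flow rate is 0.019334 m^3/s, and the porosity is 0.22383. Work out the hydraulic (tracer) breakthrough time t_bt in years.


t_bt = pi * hr * phi * L^2 / (3 * Qv) / (365.25*86400)
t_bt = pi * 235.55 * 0.22383 * 678.32^2 / (3 * 0.019334) / (365.25*86400)
t_bt = 41.636 years


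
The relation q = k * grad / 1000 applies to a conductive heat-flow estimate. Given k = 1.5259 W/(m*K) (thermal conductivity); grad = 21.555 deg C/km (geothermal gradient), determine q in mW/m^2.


q = k * grad / 1000
q = 1.5259 * 21.555 / 1000
q = 0.03289077 W/m^2
Convert: 0.03289077 W/m^2 * 1000.0 = 32.891 mW/m^2
q = 32.891 mW/m^2


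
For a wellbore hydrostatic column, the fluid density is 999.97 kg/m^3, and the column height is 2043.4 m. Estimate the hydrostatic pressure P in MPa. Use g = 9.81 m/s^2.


P = rho * g * h / 1e6
P = 999.97 * 9.81 * 2043.4 / 1e6
P = 20.045 MPa


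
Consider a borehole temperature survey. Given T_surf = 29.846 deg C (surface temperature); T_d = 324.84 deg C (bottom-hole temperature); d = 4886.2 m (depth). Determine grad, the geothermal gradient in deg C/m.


grad = (T_d - T_surf) / d * 1000
grad = (324.84 - 29.846) / 4886.2 * 1000
grad = 60.37289 deg C/km
Convert: 60.37289 deg C/km * 0.001 = 0.060373 deg C/m
grad = 0.060373 deg C/m


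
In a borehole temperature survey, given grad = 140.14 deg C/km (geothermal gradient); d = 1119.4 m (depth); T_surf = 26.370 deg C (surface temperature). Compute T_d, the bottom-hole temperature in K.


T_d = T_surf + grad * d / 1000
T_d = 26.370 + 140.14 * 1119.4 / 1000
T_d = 183.2427 deg C
Convert to K: 183.2427 + 273.15 = 456.39 K
T_d = 456.39 K


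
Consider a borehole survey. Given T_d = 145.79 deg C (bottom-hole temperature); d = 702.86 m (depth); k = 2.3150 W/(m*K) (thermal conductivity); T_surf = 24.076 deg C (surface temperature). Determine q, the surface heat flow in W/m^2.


Step 1: grad = (T_d - T_surf)/d * 1000 = (145.79 - 24.076)/702.86 * 1000 = 173.1696 deg C/km
Step 2: q = k * grad / 1000 = 2.315 * 173.1696 / 1000 = 0.40089 W/m^2
q = 0.40089 W/m^2


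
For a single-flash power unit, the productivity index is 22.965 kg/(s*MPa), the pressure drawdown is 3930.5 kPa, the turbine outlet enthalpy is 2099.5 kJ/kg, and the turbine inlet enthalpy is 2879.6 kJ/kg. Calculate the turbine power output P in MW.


Step 1: mdot = PI * dP / 1000 = 22.965 * 3930.5 / 1000 = 90.26393 kg/s
Step 2: P = mdot*(h_in - h_out)/1000 = 90.26393*(2879.6 - 2099.5)/1000 = 70.415 MW
P = 70.415 MW


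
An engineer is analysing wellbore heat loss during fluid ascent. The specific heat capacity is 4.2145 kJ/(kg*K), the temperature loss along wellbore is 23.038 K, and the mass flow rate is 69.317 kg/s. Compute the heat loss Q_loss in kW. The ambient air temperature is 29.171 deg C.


Q_loss = mdot * cp * dT
Q_loss = 69.317 * 4.2145 * 23.038
Q_loss = 6730.2 kW


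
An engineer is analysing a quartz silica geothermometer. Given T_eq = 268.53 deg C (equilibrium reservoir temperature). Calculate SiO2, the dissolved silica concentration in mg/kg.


SiO2 = 10^(5.19 - 1309/(T_eq + 273.15))
SiO2 = 10^(5.19 - 1309/(268.53 + 273.15))
SiO2 = 593.53 mg/kg


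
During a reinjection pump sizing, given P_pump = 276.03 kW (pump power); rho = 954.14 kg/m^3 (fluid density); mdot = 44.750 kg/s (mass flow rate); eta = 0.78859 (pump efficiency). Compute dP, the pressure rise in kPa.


dP = P_pump * rho * eta / mdot
dP = 276.03 * 954.14 * 0.78859 / 44.750
dP = 4641.2 kPa


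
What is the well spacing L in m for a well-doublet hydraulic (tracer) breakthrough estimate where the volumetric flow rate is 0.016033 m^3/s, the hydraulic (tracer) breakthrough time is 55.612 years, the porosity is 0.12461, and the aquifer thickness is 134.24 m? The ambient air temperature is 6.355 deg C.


L = sqrt(t_bt*365.25*86400*3*Qv / (pi*hr*phi))
L = sqrt(55.612*365.25*86400*3*0.016033 / (pi*134.24*0.12461))
L = 1267.4 m


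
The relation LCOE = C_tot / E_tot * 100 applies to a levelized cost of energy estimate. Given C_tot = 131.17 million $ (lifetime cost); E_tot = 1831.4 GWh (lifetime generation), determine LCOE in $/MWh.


LCOE = C_tot / E_tot * 100
LCOE = 131.17 / 1831.4 * 100
LCOE = 7.162280 cents/kWh
Convert: 7.162280 cents/kWh * 10.0 = 71.623 $/MWh
LCOE = 71.623 $/MWh


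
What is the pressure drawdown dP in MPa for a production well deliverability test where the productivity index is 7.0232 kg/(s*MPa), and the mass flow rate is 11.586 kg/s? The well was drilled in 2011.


dP = mdot * 1000 / PI
dP = 11.586 * 1000 / 7.0232
dP = 1649.675 kPa
Convert: 1649.675 kPa * 0.001 = 1.6497 MPa
dP = 1.6497 MPa


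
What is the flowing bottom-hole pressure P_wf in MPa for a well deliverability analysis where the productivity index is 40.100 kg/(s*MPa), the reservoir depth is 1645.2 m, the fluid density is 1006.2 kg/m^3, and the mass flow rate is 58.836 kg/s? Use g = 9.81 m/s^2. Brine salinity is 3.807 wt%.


Step 1: P_i = rho*g*h/1e6 = 1006.2*9.81*1645.2/1e6 = 16.23948 MPa
Step 2: P_wf = P_i - mdot/PI = 16.23948 - 58.836/40.1 = 14.772 MPa
P_wf = 14.772 MPa


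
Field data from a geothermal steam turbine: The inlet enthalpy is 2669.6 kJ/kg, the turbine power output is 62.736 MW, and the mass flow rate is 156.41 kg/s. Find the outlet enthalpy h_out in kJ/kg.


h_out = h_in - P * 1000 / mdot
h_out = 2669.6 - 62.736 * 1000 / 156.41
h_out = 2268.5 kJ/kg


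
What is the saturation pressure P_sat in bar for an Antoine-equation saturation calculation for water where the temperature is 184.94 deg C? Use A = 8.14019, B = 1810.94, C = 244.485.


P_sat = 10^(A - B/(C + T)) / 760 * 0.101325
P_sat = 10^(8.14019 - 1810.94/(244.485 + 184.94)) / 760 * 0.101325
P_sat = 1.116774 MPa
Convert: 1.116774 MPa * 10.0 = 11.168 bar
P_sat = 11.168 bar


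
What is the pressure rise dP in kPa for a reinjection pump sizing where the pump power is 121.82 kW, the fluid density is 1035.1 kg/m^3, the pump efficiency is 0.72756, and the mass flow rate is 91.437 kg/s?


dP = P_pump * rho * eta / mdot
dP = 121.82 * 1035.1 * 0.72756 / 91.437
dP = 1003.3 kPa


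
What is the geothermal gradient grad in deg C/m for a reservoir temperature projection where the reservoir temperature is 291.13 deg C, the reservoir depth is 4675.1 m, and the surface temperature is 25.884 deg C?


grad = (T_res - T_surf) / d * 1000
grad = (291.13 - 25.884) / 4675.1 * 1000
grad = 56.73590 deg C/km
Convert: 56.73590 deg C/km * 0.001 = 0.056736 deg C/m
grad = 0.056736 deg C/m


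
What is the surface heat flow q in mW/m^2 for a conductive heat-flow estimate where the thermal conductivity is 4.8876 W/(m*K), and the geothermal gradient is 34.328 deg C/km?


q = k * grad / 1000
q = 4.8876 * 34.328 / 1000
q = 0.1677815 W/m^2
Convert: 0.1677815 W/m^2 * 1000.0 = 167.78 mW/m^2
q = 167.78 mW/m^2


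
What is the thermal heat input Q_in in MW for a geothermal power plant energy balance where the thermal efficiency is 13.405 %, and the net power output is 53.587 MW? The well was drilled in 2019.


Q_in = W_net / (eta / 100)
Q_in = 53.587 / (13.405 / 100)
Q_in = 399.75 MW


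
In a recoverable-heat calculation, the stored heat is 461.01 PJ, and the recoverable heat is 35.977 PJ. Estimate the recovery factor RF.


RF = Q_rec / Q_s
RF = 35.977 / 461.01
RF = 0.078040


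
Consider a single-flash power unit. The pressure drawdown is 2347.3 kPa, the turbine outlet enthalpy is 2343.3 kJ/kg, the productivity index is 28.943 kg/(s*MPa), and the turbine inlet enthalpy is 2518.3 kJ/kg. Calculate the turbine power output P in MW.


Step 1: mdot = PI * dP / 1000 = 28.943 * 2347.3 / 1000 = 67.93790 kg/s
Step 2: P = mdot*(h_in - h_out)/1000 = 67.93790*(2518.3 - 2343.3)/1000 = 11.889 MW
P = 11.889 MW


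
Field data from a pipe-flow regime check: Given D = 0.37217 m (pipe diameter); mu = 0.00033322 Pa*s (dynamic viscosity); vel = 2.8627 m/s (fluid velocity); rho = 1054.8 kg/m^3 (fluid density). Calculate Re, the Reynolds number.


Re = rho * vel * D / mu
Re = 1054.8 * 2.8627 * 0.37217 / 0.00033322
Re = 3.3725e+06


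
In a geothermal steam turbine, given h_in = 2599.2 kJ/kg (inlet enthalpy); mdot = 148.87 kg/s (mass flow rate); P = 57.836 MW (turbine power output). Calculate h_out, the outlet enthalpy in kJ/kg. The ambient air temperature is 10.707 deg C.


h_out = h_in - P * 1000 / mdot
h_out = 2599.2 - 57.836 * 1000 / 148.87
h_out = 2210.7 kJ/kg


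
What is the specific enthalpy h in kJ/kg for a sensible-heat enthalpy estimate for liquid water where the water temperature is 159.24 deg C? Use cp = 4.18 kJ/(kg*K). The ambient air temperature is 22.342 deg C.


h = cp * T
h = 4.18 * 159.24
h = 665.62 kJ/kg


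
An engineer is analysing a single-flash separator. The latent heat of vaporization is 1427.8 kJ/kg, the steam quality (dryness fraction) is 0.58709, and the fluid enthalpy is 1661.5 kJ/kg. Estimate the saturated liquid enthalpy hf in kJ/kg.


hf = h - x * hfg
hf = 1661.5 - 0.58709 * 1427.8
hf = 823.25 kJ/kg


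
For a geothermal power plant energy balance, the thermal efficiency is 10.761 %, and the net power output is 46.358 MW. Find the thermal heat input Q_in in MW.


Q_in = W_net / (eta / 100)
Q_in = 46.358 / (10.761 / 100)
Q_in = 430.80 MW


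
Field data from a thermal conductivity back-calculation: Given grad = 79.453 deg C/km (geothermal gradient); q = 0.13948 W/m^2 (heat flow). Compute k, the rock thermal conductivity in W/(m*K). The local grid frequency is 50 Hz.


k = q / (grad / 1000)
k = 0.13948 / (79.453 / 1000)
k = 1.7555 W/(m*K)


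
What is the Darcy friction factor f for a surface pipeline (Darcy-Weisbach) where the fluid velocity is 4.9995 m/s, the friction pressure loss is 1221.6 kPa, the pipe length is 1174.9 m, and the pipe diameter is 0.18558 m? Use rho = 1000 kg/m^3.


f = dP*1000 / ((L/D)*(rho*vel^2/2))
f = 1221.6*1000 / ((1174.9/0.18558)*(1000*4.9995^2/2))
f = 0.015440


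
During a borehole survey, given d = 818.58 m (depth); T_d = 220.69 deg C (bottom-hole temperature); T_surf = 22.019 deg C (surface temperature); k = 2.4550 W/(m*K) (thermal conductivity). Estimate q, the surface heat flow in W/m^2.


Step 1: grad = (T_d - T_surf)/d * 1000 = (220.69 - 22.019)/818.58 * 1000 = 242.7020 deg C/km
Step 2: q = k * grad / 1000 = 2.455 * 242.7020 / 1000 = 0.59583 W/m^2
q = 0.59583 W/m^2


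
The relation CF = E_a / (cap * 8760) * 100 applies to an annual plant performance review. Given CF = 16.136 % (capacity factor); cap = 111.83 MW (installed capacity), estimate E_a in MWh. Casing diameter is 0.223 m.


E_a = CF / 100 * cap * 8760
E_a = 16.136 / 100 * 111.83 * 8760
E_a = 1.5807e+05 MWh


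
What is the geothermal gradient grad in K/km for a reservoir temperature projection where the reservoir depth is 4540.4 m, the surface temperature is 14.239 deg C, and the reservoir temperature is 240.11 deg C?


grad = (T_res - T_surf) / d * 1000
grad = (240.11 - 14.239) / 4540.4 * 1000
grad = 49.74694 deg C/km
Convert: 49.74694 deg C/km * 1.0 = 49.747 K/km
grad = 49.747 K/km


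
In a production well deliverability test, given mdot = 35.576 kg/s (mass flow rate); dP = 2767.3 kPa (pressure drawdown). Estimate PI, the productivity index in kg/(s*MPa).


PI = mdot * 1000 / dP
PI = 35.576 * 1000 / 2767.3
PI = 12.856 kg/(s*MPa)


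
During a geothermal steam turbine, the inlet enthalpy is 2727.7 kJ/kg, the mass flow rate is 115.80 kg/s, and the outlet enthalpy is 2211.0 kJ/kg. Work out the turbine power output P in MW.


P = mdot * (h_in - h_out) / 1000
P = 115.80 * (2727.7 - 2211.0) / 1000
P = 59.834 MW


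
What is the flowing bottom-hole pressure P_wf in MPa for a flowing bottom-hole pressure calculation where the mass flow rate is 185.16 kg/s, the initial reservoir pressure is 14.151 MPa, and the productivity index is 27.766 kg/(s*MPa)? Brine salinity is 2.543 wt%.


P_wf = P_i - mdot / PI
P_wf = 14.151 - 185.16 / 27.766
P_wf = 7.4824 MPa


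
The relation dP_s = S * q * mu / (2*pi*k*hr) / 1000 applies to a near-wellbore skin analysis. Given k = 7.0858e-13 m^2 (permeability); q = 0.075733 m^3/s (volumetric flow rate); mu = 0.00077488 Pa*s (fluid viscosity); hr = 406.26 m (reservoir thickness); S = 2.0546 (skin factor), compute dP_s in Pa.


dP_s = S * q * mu / (2*pi*k*hr) / 1000
dP_s = 2.0546 * 0.075733 * 0.00077488 / (2*pi*7.0858e-13*406.26) / 1000
dP_s = 66.66135 kPa
Convert: 66.66135 kPa * 1000.0 = 66661 Pa
dP_s = 66661 Pa


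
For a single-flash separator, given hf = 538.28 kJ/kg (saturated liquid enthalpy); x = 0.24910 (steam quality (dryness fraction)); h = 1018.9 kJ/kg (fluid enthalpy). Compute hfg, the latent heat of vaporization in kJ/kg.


hfg = (h - hf) / x
hfg = (1018.9 - 538.28) / 0.24910
hfg = 1929.4 kJ/kg


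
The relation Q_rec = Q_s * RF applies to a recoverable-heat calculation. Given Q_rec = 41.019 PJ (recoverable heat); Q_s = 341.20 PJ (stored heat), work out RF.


RF = Q_rec / Q_s
RF = 41.019 / 341.20
RF = 0.12022


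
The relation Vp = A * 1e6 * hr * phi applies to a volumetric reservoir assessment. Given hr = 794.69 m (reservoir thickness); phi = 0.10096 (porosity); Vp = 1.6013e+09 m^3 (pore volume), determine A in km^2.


A = Vp / (1e6 * hr * phi)
A = 1.6013e+09 / (1e6 * 794.69 * 0.10096)
A = 19.958 km^2


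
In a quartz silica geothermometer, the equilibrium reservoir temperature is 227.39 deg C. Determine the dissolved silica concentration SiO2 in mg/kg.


SiO2 = 10^(5.19 - 1309/(T_eq + 273.15))
SiO2 = 10^(5.19 - 1309/(227.39 + 273.15))
SiO2 = 375.69 mg/kg


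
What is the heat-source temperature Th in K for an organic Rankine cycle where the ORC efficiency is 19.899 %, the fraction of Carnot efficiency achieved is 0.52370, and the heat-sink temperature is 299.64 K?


Th = Tc / (1 - (eta_orc/100)/f)
Th = 299.64 / (1 - (19.899/100)/0.52370)
Th = 483.27 K
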